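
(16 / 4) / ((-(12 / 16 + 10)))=-16 / 43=-0.37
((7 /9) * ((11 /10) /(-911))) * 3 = -77 /27330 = -0.00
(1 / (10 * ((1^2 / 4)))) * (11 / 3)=1.47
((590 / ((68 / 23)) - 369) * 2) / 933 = -5761 / 15861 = -0.36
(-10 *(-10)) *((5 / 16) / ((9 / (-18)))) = -125 / 2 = -62.50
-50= -50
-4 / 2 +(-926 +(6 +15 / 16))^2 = 216236513 / 256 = 844673.88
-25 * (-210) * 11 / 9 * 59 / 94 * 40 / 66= 1032500 / 423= 2440.90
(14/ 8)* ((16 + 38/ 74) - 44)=-7119/ 148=-48.10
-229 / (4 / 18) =-2061 / 2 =-1030.50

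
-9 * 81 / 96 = -243 / 32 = -7.59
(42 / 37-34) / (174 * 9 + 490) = -152 / 9509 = -0.02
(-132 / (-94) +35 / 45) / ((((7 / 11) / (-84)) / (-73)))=2964676 / 141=21026.07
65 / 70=13 / 14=0.93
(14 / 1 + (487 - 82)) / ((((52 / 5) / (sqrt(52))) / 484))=506990 * sqrt(13) / 13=140613.73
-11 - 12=-23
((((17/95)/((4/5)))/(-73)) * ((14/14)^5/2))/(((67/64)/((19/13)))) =-136/63583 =-0.00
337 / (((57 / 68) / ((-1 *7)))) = -160412 / 57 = -2814.25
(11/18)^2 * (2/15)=121/2430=0.05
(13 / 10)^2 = 169 / 100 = 1.69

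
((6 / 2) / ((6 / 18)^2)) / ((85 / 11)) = 297 / 85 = 3.49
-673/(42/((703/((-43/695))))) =328817705/1806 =182069.60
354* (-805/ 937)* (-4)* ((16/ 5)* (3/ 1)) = 10942848/ 937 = 11678.60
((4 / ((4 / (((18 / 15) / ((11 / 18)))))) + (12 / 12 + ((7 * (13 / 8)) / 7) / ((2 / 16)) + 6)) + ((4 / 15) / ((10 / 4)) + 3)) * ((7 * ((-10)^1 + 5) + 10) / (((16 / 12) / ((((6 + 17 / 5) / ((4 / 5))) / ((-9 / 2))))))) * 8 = 972101 / 99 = 9819.20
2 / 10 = 1 / 5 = 0.20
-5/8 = -0.62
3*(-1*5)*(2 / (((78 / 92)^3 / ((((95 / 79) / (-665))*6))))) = 1946720 / 3644823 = 0.53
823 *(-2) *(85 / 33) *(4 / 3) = -559640 / 99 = -5652.93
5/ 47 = 0.11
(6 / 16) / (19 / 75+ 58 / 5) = 0.03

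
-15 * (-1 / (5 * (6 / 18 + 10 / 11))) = 99 / 41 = 2.41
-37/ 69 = -0.54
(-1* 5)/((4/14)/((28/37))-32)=490/3099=0.16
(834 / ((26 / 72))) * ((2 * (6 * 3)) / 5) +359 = 16987.68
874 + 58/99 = 874.59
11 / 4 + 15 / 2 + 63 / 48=185 / 16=11.56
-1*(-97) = 97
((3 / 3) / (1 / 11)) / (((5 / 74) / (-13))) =-10582 / 5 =-2116.40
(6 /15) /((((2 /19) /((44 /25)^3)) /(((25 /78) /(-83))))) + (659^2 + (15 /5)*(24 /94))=206472441937219 /475434375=434281.69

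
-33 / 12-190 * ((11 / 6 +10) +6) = -40693 / 12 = -3391.08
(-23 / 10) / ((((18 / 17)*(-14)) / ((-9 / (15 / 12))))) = -391 / 350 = -1.12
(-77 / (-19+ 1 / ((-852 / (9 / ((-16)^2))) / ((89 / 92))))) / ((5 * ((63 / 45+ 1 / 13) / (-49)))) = -10252418176 / 381260577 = -26.89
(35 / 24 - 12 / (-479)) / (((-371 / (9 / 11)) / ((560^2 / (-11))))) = 286490400 / 3071827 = 93.26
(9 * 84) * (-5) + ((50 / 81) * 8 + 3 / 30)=-3057719 / 810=-3774.96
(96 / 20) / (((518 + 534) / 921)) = 5526 / 1315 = 4.20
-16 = -16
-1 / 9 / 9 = -1 / 81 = -0.01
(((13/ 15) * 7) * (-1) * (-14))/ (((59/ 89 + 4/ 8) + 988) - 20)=226772/ 2587665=0.09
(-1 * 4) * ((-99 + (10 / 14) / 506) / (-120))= -350653 / 106260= -3.30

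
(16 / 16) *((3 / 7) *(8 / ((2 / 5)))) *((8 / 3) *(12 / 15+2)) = 64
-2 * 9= -18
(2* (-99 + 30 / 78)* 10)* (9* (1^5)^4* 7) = -1615320 / 13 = -124255.38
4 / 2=2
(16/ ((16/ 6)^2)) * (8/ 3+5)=69/ 4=17.25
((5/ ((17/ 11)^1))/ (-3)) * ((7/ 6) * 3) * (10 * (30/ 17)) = -19250/ 289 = -66.61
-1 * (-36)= 36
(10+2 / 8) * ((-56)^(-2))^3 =41 / 123363917824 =0.00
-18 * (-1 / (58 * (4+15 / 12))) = 12 / 203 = 0.06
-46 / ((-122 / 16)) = 368 / 61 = 6.03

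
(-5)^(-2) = 1/ 25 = 0.04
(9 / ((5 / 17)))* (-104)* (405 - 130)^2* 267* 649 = -41703846327000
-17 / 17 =-1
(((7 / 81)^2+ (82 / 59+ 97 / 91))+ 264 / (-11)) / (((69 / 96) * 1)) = -24276939200 / 810198207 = -29.96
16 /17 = 0.94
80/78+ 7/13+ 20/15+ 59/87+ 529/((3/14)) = 2796106/1131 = 2472.24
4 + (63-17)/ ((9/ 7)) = 358/ 9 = 39.78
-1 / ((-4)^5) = 1 / 1024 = 0.00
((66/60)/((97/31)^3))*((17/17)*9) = 2949309/9126730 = 0.32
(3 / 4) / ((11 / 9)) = 27 / 44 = 0.61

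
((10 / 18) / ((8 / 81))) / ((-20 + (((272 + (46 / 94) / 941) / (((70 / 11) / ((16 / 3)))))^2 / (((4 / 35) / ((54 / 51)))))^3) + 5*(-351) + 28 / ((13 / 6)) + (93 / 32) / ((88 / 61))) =36068809284750171042077401056363603860000 / 715620599832217602858161946133255166377404562013995306519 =0.00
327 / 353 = 0.93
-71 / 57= -1.25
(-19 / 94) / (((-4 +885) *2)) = -19 / 165628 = -0.00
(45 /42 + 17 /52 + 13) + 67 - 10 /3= 85247 /1092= 78.07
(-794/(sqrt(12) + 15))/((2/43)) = -85355/71 + 34142 * sqrt(3)/213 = -924.55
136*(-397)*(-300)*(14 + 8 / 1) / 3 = 118782400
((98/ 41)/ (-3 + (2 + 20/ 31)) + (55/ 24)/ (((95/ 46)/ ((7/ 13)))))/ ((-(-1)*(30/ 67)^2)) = -36836334479/ 1203087600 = -30.62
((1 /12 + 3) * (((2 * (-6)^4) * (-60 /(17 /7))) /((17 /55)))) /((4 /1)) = -46153800 /289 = -159701.73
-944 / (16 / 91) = -5369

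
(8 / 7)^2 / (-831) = -64 / 40719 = -0.00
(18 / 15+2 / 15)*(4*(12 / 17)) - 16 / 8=30 / 17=1.76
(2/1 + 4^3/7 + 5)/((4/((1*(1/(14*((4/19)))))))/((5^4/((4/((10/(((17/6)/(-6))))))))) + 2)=60384375/7467922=8.09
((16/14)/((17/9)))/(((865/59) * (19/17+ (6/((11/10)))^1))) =46728/7441595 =0.01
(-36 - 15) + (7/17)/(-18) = -15613/306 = -51.02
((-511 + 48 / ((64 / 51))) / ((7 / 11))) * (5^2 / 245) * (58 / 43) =-102.25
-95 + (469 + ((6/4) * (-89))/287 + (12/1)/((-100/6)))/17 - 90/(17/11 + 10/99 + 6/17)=-18469219311/164178350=-112.49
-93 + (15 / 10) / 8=-1485 / 16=-92.81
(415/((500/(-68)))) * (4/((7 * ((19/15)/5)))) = -16932/133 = -127.31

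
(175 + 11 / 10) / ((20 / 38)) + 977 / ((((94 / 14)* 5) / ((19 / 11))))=19897123 / 51700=384.86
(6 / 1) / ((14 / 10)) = 30 / 7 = 4.29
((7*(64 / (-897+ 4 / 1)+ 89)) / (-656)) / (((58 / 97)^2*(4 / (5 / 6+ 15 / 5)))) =-2.54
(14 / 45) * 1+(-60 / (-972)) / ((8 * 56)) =0.31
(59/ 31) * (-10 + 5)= -295/ 31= -9.52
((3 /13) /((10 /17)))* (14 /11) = 357 /715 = 0.50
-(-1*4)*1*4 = 16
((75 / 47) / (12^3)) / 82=25 / 2219904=0.00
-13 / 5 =-2.60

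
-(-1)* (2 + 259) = 261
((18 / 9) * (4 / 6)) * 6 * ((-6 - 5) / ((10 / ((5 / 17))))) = -44 / 17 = -2.59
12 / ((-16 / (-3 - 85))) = 66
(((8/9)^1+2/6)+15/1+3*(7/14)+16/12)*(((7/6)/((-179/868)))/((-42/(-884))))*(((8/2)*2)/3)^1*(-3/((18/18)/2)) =526376032/14499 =36304.30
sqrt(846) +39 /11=39 /11 +3 * sqrt(94)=32.63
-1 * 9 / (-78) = 3 / 26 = 0.12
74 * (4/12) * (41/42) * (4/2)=3034/63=48.16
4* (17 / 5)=68 / 5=13.60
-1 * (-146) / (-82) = -73 / 41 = -1.78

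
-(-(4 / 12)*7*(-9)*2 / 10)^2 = -441 / 25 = -17.64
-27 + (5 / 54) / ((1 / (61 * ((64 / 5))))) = 1223 / 27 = 45.30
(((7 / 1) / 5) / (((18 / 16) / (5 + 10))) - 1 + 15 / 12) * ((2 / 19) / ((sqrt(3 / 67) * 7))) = 227 * sqrt(201) / 2394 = 1.34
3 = 3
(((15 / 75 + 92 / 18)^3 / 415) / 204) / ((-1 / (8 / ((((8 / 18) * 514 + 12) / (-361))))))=4928342759 / 231867866250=0.02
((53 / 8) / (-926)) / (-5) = 53 / 37040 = 0.00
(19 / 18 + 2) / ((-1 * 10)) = -11 / 36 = -0.31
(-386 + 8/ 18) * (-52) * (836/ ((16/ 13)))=122563870/ 9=13618207.78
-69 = -69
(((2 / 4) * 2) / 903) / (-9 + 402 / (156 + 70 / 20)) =-319 / 1866501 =-0.00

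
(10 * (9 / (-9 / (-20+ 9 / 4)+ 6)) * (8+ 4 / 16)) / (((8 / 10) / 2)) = 15975 / 56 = 285.27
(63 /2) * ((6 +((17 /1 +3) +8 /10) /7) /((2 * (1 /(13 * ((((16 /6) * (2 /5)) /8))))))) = 244.92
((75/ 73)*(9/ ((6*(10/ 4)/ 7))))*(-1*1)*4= -1260/ 73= -17.26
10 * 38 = 380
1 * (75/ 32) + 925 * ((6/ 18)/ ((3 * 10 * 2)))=2155/ 288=7.48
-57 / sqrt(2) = -57*sqrt(2) / 2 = -40.31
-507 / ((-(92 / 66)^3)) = 18220059 / 97336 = 187.19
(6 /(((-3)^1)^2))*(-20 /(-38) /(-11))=-20 /627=-0.03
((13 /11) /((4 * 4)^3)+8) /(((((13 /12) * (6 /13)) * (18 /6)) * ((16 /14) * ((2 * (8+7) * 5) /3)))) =2523227 /27033600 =0.09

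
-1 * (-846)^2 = -715716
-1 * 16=-16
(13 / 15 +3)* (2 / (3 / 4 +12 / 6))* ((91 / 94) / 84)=754 / 23265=0.03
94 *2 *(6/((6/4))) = 752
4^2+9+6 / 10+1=133 / 5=26.60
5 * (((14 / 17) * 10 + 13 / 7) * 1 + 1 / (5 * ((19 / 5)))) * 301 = 4931670 / 323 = 15268.33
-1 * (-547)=547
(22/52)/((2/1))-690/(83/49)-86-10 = -2171543/4316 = -503.14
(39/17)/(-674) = -39/11458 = -0.00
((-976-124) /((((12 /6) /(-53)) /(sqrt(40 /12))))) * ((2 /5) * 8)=93280 * sqrt(30) /3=170305.20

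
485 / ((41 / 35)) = 16975 / 41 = 414.02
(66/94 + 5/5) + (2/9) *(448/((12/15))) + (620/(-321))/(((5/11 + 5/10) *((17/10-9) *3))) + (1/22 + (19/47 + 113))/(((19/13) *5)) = 20557841554889/145014886170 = 141.76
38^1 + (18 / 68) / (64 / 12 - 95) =347521 / 9146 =38.00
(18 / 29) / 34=0.02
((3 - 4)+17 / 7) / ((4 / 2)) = 0.71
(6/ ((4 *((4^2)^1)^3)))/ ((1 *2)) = 3/ 16384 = 0.00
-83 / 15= -5.53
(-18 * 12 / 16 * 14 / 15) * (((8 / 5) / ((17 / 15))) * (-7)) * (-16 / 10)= -84672 / 425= -199.23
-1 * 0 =0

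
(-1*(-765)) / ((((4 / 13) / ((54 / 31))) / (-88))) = -11814660 / 31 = -381118.06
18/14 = 9/7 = 1.29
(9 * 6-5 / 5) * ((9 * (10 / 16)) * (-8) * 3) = -7155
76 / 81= 0.94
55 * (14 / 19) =40.53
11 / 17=0.65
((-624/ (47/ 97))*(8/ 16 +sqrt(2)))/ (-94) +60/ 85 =26.93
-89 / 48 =-1.85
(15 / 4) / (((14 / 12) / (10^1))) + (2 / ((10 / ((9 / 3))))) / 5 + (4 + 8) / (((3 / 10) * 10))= 6346 / 175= 36.26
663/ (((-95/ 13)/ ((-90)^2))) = -13962780/ 19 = -734883.16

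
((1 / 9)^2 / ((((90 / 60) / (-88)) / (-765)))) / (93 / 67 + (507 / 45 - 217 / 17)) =-85197200 / 16911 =-5037.98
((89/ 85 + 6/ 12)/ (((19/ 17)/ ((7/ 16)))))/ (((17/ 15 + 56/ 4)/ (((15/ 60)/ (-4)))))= -5523/ 2208256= -0.00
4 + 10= 14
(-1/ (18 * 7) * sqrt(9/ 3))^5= -sqrt(3)/ 3528663264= -0.00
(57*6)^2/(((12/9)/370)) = 32457510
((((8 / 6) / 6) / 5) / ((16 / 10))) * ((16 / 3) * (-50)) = -200 / 27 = -7.41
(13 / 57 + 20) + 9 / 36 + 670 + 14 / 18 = 472819 / 684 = 691.26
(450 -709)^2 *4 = 268324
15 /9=5 /3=1.67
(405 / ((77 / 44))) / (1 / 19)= 30780 / 7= 4397.14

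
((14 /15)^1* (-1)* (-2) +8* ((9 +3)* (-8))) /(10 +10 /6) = -11492 /175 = -65.67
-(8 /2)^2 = -16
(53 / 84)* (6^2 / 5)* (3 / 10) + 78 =27777 / 350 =79.36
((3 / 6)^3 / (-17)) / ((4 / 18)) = -9 / 272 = -0.03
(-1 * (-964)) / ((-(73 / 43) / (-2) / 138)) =11440752 / 73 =156722.63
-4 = -4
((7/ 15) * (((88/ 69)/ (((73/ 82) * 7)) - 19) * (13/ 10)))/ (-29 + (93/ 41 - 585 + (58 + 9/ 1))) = 5434181/ 259606980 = 0.02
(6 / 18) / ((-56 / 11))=-11 / 168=-0.07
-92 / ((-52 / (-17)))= -391 / 13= -30.08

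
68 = 68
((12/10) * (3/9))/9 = 2/45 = 0.04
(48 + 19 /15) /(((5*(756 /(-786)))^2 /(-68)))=-215593643 /1488375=-144.85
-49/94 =-0.52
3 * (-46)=-138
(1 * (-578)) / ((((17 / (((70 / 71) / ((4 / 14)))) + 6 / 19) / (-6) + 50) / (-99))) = 1598210460 / 1372097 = 1164.79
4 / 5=0.80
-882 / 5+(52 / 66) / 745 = -4336768 / 24585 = -176.40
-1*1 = -1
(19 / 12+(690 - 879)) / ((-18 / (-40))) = -11245 / 27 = -416.48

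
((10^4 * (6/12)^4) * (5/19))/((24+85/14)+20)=43750/13319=3.28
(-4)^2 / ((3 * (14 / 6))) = 16 / 7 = 2.29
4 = 4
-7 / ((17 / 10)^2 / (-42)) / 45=1960 / 867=2.26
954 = 954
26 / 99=0.26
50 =50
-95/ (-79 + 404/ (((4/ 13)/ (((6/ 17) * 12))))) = -1615/ 93193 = -0.02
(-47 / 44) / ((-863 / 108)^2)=-137052 / 8192459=-0.02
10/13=0.77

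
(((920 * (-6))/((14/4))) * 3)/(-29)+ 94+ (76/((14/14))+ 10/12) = 406795/1218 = 333.99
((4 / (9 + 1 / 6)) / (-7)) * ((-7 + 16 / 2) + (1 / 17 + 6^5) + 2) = -453408 / 935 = -484.93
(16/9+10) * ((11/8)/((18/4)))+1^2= 745/162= 4.60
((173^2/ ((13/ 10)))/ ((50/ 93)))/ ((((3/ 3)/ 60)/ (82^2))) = 224586737136/ 13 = 17275902856.62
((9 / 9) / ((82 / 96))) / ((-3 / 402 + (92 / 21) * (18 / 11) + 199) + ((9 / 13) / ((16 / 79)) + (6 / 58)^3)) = 1256215344384 / 224883759294613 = 0.01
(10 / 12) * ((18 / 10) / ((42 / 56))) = 2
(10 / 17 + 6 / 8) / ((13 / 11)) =1.13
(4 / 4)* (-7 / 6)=-7 / 6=-1.17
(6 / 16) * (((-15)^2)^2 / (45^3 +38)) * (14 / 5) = 212625 / 364652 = 0.58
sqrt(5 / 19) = sqrt(95) / 19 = 0.51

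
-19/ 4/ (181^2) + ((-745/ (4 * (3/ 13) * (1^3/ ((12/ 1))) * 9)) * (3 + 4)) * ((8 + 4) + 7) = -168798431791/ 1179396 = -143122.78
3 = 3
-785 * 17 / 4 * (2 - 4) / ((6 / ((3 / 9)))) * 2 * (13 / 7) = 173485 / 126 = 1376.87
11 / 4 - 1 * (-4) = 27 / 4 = 6.75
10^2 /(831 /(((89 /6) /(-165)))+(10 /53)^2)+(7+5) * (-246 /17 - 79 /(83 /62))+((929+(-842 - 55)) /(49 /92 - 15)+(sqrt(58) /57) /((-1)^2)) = -383663652840246602 /434001623619971+sqrt(58) /57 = -883.88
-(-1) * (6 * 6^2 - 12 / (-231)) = 16636 / 77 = 216.05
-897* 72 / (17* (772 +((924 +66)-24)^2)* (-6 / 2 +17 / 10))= 6210 / 1984597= 0.00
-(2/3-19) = 55/3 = 18.33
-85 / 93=-0.91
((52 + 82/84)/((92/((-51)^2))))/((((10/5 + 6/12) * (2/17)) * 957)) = 2186285/410872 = 5.32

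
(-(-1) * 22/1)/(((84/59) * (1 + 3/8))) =236/21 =11.24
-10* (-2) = 20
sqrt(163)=12.77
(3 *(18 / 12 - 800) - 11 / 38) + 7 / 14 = -91021 / 38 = -2395.29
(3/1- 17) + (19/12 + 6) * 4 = 49/3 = 16.33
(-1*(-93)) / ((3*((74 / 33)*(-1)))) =-1023 / 74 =-13.82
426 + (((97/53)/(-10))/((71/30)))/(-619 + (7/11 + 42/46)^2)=426.00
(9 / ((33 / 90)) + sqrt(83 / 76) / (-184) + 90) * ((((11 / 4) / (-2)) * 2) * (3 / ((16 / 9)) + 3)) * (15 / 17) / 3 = -118125 / 272 + 4125 * sqrt(1577) / 7607296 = -434.26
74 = 74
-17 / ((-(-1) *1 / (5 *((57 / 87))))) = -1615 / 29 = -55.69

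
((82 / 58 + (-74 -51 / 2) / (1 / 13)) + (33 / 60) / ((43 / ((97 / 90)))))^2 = 8411077425105663049 / 5038229160000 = 1669451.14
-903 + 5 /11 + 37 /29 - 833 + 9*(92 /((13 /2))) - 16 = -6730104 /4147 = -1622.88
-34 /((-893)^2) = -34 /797449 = -0.00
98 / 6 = 49 / 3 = 16.33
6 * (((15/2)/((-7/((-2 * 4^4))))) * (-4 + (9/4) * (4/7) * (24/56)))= -3893760/343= -11352.07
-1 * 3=-3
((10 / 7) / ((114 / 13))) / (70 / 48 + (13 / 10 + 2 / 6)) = 2600 / 49343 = 0.05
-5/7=-0.71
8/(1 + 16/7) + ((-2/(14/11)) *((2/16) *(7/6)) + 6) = 9059/1104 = 8.21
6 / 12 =1 / 2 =0.50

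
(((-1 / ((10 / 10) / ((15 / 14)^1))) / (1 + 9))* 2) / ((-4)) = 3 / 56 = 0.05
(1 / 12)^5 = 1 / 248832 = 0.00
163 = 163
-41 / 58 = -0.71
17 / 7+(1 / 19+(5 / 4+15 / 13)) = 33785 / 6916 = 4.89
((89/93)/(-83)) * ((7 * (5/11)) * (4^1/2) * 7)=-43610/84909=-0.51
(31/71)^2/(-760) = -961/3831160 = -0.00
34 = 34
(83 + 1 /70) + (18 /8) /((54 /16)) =17573 /210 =83.68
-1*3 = -3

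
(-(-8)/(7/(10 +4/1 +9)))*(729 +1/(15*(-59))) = 118710176/6195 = 19162.26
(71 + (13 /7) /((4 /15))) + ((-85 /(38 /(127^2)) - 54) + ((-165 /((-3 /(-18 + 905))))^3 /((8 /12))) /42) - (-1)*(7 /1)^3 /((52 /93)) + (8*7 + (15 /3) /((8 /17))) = 8193846676885665 /1976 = 4146683540934.04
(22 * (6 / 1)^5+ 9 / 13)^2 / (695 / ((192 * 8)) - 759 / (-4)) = 153866905.33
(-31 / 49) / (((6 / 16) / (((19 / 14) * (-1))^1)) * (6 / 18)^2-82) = 7068 / 916447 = 0.01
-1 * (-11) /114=11 /114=0.10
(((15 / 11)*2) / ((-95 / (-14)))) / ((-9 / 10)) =-280 / 627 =-0.45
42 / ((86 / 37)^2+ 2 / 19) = 7.63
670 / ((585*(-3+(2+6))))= 134 / 585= 0.23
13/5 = 2.60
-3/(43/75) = -225/43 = -5.23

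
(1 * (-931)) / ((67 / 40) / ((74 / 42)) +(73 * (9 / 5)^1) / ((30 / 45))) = -275576 / 58623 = -4.70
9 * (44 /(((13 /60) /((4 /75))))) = 6336 /65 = 97.48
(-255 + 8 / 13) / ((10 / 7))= -23149 / 130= -178.07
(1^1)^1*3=3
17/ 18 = 0.94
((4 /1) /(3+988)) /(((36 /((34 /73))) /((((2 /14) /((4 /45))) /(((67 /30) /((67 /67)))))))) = 0.00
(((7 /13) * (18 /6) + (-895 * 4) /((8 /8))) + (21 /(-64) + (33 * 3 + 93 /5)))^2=11979301.40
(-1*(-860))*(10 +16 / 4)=12040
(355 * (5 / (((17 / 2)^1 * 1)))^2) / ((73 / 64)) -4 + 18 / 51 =104.05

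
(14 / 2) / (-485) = -7 / 485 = -0.01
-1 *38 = -38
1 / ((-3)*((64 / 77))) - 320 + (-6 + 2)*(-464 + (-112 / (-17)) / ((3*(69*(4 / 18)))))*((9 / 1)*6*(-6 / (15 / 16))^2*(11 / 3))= 28240851268573 / 1876800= 15047341.90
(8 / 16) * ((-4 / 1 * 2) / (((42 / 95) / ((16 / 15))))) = -608 / 63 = -9.65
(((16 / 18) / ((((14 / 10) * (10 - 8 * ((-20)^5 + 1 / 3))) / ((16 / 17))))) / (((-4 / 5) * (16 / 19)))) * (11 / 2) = -5225 / 27417607854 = -0.00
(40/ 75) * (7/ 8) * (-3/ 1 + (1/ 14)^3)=-8231/ 5880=-1.40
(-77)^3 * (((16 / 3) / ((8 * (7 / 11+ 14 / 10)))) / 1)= -3587045 / 24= -149460.21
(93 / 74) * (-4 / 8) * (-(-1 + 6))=465 / 148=3.14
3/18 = 1/6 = 0.17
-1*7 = -7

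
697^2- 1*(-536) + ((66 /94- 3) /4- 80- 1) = 22854381 /47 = 486263.43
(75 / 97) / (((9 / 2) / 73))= 3650 / 291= 12.54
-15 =-15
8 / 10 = 4 / 5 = 0.80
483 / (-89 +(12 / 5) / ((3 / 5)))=-483 / 85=-5.68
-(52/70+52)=-52.74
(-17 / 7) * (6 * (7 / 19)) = -102 / 19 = -5.37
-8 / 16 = -1 / 2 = -0.50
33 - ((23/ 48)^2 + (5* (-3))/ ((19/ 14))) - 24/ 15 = 9241777/ 218880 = 42.22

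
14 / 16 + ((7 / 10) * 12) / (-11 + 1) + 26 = 26.04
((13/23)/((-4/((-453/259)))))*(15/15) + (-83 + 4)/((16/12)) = -351480/5957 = -59.00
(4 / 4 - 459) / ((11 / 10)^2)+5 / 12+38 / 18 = -1637789 / 4356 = -375.98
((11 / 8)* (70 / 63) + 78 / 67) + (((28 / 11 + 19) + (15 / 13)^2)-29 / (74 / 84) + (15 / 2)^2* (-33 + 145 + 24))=1267950736307 / 165904596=7642.65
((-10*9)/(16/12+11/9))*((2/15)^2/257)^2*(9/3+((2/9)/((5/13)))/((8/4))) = -4736/8545089375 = -0.00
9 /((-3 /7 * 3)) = -7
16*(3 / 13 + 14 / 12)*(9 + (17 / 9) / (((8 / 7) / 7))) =161429 / 351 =459.91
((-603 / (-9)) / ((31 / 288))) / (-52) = -4824 / 403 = -11.97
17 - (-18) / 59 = 1021 / 59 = 17.31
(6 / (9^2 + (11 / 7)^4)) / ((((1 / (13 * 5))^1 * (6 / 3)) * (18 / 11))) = 1716715 / 1254732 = 1.37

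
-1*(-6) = 6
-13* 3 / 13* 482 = -1446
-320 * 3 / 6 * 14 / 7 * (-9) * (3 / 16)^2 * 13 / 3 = 1755 / 4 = 438.75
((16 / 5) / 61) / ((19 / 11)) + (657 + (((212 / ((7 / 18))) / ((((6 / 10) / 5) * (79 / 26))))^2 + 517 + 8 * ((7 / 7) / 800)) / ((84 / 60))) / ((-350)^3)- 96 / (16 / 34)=-434020967175068854711 / 2127481867577500000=-204.01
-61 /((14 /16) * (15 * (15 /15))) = -488 /105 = -4.65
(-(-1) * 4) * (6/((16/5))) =15/2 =7.50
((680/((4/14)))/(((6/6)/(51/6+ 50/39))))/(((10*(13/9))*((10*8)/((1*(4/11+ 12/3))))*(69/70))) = 3813474/42757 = 89.19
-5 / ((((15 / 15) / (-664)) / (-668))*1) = -2217760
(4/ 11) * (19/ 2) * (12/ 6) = 76/ 11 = 6.91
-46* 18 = -828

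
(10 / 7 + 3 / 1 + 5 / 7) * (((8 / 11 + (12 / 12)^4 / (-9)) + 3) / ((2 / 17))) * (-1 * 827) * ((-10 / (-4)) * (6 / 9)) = -50331220 / 231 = -217884.07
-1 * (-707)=707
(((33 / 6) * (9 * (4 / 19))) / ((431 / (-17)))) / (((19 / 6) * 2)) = -10098 / 155591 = -0.06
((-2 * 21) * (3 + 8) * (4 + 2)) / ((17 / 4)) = -11088 / 17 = -652.24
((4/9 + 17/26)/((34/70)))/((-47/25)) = -224875/186966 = -1.20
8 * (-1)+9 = 1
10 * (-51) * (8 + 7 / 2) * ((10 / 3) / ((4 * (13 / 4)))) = -19550 / 13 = -1503.85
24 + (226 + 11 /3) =761 /3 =253.67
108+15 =123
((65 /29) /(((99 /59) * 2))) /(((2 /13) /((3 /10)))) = 9971 /7656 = 1.30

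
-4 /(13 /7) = -2.15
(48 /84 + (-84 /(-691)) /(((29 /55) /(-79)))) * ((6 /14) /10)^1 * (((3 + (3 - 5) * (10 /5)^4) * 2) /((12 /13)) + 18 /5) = 1099387252 /24547775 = 44.79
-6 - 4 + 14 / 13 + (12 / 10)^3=-11692 / 1625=-7.20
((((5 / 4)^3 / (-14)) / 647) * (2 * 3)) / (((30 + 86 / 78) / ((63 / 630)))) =-2925 / 703190656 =-0.00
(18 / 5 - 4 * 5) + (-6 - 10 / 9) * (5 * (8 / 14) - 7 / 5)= -562 / 21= -26.76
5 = 5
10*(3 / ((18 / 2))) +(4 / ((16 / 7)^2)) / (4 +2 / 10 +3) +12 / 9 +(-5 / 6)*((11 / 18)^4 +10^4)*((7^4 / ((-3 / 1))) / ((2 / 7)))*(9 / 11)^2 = 15626565.69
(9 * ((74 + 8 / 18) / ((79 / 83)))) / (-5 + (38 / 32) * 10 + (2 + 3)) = 88976 / 1501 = 59.28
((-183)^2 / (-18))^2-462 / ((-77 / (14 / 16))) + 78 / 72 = 41537599 / 12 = 3461466.58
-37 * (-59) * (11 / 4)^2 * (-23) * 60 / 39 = -30376445 / 52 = -584162.40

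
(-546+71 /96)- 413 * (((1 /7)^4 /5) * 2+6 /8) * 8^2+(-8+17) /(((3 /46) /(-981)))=-25642953947 /164640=-155751.66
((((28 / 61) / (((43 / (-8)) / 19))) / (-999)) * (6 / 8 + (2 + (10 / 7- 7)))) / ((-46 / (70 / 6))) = 210140 / 180806013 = 0.00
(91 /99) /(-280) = -13 /3960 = -0.00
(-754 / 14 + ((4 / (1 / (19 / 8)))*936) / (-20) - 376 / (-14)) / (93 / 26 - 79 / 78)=-45981 / 250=-183.92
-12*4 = -48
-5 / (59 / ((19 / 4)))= -95 / 236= -0.40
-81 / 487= -0.17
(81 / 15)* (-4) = -108 / 5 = -21.60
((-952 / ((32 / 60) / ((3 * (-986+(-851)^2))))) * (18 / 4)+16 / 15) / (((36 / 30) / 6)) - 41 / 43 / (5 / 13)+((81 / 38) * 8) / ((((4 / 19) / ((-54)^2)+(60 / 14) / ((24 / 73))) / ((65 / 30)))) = -568297214950881997889 / 6521779470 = -87138367306.81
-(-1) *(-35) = -35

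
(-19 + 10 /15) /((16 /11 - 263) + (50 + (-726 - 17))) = 121 /6300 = 0.02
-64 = -64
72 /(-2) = -36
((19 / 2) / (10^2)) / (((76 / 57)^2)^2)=1539 / 51200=0.03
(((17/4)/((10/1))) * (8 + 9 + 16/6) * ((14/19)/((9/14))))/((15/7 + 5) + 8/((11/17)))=3784319/7705260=0.49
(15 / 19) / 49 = 15 / 931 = 0.02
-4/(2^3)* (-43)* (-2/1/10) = -43/10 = -4.30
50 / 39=1.28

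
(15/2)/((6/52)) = 65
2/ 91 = 0.02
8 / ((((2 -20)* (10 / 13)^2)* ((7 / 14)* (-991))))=338 / 222975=0.00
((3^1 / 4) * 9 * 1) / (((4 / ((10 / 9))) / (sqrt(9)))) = 45 / 8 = 5.62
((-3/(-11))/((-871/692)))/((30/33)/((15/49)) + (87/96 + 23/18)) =-597888/14220817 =-0.04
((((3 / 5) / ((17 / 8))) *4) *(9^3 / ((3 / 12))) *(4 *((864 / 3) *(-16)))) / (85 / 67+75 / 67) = -10803290112 / 425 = -25419506.15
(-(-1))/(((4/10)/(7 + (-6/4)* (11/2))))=-25/8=-3.12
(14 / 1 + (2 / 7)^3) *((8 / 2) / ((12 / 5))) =24050 / 1029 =23.37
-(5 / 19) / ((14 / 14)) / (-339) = 5 / 6441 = 0.00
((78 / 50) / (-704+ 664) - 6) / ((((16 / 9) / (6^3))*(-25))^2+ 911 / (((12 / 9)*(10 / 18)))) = -356596911 / 72623912650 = -0.00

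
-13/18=-0.72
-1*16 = -16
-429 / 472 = -0.91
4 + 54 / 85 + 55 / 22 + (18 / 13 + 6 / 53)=1011197 / 117130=8.63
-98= -98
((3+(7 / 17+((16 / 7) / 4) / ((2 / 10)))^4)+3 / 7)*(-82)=-1934018372866 / 200533921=-9644.35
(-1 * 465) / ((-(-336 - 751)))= -465 / 1087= -0.43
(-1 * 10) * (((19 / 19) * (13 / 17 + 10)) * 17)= -1830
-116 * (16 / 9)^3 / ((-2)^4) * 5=-148480 / 729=-203.68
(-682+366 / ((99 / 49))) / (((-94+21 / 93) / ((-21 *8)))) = -28692608 / 31977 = -897.29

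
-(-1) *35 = 35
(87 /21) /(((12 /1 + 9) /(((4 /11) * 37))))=4292 /1617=2.65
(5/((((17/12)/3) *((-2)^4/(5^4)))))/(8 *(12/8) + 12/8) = 3125/102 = 30.64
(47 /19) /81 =47 /1539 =0.03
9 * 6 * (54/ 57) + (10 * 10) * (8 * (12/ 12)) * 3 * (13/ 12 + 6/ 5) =105092/ 19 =5531.16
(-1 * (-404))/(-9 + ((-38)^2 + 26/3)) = 1212/4331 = 0.28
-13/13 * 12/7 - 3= -33/7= -4.71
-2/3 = -0.67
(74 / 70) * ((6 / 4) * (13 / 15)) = 481 / 350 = 1.37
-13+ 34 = 21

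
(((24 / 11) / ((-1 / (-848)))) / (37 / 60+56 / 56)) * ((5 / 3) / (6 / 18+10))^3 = 152640000 / 31786997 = 4.80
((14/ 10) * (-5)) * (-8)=56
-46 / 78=-23 / 39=-0.59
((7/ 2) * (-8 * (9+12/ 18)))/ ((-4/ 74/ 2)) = 30044/ 3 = 10014.67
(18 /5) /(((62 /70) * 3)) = 42 /31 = 1.35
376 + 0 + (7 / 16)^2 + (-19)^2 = 188721 / 256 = 737.19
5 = 5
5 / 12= 0.42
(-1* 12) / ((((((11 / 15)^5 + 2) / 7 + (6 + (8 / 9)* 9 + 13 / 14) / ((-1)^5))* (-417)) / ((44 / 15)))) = -124740000 / 21593618447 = -0.01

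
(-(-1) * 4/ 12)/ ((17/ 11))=11/ 51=0.22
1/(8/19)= 19/8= 2.38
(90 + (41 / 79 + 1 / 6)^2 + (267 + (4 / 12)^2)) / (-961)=-80339921 / 215913636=-0.37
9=9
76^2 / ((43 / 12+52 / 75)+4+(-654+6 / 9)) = -1732800 / 193517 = -8.95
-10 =-10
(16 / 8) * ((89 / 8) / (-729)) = -89 / 2916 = -0.03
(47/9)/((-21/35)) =-235/27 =-8.70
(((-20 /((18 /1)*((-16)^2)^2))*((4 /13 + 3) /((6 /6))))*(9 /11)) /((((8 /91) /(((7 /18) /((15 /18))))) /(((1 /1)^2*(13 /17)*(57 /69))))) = -520429 /3382444032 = -0.00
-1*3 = -3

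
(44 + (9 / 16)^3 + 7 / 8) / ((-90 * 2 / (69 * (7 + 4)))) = -46687861 / 245760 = -189.97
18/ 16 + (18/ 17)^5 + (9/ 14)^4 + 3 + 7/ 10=1725430219927/ 272726132560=6.33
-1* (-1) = 1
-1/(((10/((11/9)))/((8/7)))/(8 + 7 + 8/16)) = -682/315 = -2.17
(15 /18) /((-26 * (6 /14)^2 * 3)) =-245 /4212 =-0.06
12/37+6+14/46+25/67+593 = 600.00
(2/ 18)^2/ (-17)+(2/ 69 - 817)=-25874312/ 31671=-816.97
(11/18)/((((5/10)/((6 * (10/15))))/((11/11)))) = 44/9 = 4.89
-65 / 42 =-1.55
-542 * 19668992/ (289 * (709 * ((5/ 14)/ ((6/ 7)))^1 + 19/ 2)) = -127927123968/ 1057451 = -120976.88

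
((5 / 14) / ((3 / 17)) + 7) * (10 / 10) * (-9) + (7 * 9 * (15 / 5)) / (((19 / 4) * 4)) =-18957 / 266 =-71.27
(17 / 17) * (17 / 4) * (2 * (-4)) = -34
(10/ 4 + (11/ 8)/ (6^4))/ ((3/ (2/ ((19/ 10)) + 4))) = 25931/ 6156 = 4.21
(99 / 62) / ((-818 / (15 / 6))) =-495 / 101432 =-0.00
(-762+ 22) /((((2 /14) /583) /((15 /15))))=-3019940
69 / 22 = 3.14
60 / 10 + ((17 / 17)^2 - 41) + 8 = -26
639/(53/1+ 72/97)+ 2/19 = 1188103/99047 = 12.00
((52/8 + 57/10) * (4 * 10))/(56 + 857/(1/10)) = 244/4313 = 0.06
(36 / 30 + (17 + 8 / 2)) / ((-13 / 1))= -111 / 65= -1.71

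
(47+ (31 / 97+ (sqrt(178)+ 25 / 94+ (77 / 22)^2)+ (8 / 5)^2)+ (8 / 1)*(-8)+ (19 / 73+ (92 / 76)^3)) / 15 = 0.92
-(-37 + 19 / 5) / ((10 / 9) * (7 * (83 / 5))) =9 / 35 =0.26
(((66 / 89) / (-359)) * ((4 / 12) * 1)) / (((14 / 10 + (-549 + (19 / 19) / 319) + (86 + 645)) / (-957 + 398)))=9807655 / 4673281064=0.00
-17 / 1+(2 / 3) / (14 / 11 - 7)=-3235 / 189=-17.12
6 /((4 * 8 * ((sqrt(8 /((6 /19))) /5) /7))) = 105 * sqrt(57) /608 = 1.30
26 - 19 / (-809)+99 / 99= 21862 / 809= 27.02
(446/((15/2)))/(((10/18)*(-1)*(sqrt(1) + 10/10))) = -1338/25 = -53.52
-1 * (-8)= 8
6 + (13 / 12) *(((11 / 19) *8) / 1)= 11.02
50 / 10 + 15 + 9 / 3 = 23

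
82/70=41/35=1.17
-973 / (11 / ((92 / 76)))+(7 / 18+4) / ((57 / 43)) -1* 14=-1329103 / 11286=-117.77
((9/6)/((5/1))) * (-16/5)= -24/25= -0.96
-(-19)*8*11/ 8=209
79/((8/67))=5293/8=661.62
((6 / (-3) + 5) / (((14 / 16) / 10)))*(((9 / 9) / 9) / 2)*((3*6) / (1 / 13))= 3120 / 7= 445.71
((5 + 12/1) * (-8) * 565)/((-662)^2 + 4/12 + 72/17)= -3918840/22350677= -0.18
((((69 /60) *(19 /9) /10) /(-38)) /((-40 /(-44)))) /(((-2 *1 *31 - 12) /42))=1771 /444000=0.00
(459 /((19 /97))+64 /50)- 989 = 643908 /475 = 1355.60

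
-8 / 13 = -0.62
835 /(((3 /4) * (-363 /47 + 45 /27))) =-78490 /427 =-183.82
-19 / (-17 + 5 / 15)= 57 / 50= 1.14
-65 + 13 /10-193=-2567 /10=-256.70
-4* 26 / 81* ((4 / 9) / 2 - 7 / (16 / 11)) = 8593 / 1458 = 5.89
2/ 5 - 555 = -2773/ 5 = -554.60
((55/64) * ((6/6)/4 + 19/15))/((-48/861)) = -287287/12288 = -23.38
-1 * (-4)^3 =64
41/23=1.78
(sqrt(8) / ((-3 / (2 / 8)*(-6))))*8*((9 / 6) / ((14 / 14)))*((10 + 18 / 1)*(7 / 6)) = 98*sqrt(2) / 9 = 15.40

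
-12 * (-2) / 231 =8 / 77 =0.10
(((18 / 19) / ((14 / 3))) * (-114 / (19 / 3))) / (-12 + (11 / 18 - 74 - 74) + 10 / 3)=8748 / 373597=0.02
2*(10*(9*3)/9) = 60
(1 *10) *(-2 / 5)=-4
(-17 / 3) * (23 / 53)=-391 / 159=-2.46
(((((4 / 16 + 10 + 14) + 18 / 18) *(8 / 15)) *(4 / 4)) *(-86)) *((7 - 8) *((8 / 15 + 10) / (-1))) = -2744776 / 225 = -12199.00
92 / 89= 1.03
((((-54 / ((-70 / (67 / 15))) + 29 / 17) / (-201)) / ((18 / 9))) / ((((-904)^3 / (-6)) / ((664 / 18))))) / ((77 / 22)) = -636029 / 579812576162400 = -0.00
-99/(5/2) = -198/5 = -39.60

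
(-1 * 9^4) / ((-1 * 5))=6561 / 5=1312.20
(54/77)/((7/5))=0.50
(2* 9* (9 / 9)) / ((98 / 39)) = 351 / 49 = 7.16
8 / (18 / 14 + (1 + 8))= 7 / 9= 0.78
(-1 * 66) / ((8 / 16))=-132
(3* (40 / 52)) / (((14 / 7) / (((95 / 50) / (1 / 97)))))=5529 / 26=212.65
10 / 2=5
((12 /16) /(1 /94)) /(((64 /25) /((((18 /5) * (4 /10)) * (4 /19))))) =1269 /152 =8.35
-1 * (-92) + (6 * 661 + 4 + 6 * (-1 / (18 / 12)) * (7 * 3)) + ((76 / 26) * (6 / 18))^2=6051982 / 1521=3978.95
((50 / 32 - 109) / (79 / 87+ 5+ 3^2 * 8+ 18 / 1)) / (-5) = 0.22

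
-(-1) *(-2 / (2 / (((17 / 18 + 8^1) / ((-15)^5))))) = 161 / 13668750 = 0.00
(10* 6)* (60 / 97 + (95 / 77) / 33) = 3233500 / 82159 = 39.36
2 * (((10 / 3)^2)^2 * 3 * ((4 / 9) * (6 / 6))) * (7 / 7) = 80000 / 243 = 329.22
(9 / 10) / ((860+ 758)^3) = 9 / 42358010320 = 0.00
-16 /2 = -8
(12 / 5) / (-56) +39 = 38.96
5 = 5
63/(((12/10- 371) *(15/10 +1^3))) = -126/1849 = -0.07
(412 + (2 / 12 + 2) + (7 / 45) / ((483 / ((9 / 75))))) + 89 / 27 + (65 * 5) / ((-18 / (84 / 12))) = 291.07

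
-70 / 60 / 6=-7 / 36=-0.19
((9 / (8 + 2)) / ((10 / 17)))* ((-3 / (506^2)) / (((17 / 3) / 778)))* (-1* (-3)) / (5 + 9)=-94527 / 179225200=-0.00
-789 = -789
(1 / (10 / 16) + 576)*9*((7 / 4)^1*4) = 181944 / 5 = 36388.80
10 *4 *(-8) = -320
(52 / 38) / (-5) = -26 / 95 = -0.27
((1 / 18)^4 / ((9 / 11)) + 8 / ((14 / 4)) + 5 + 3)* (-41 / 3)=-2789005525 / 19840464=-140.57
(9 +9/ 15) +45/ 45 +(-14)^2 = 1033/ 5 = 206.60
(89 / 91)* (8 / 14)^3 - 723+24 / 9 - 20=-740.15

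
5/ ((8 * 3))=5/ 24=0.21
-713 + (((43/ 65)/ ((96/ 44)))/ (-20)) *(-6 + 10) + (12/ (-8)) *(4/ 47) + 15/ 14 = -1827434317/ 2566200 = -712.12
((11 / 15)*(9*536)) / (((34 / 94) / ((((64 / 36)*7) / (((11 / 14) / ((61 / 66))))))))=143170.79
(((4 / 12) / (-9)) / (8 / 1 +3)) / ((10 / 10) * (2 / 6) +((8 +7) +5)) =-1 / 6039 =-0.00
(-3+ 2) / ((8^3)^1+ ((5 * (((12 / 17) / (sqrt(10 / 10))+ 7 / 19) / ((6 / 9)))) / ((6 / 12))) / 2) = -646 / 335957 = -0.00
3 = 3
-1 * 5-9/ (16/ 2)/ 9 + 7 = 15/ 8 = 1.88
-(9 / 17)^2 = -81 / 289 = -0.28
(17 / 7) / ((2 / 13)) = 221 / 14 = 15.79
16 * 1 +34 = 50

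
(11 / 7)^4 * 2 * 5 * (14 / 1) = 292820 / 343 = 853.70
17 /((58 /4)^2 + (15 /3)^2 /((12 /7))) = 0.08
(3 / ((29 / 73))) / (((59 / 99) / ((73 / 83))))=11.14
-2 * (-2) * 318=1272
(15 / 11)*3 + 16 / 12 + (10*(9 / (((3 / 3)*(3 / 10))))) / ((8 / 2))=2654 / 33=80.42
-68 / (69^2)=-68 / 4761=-0.01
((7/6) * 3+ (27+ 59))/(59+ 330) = 179/778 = 0.23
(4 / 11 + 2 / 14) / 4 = 0.13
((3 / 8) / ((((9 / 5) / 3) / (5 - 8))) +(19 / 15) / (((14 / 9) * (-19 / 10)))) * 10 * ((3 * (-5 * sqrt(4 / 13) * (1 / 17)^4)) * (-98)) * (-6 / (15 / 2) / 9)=6020 * sqrt(13) / 1085773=0.02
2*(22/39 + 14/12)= 45/13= 3.46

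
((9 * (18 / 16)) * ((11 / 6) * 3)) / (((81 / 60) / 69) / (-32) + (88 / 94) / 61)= 2350137240 / 621877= 3779.10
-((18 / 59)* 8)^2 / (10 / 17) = -176256 / 17405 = -10.13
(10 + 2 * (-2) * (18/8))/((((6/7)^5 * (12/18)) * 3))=16807/15552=1.08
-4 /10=-2 /5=-0.40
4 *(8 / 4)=8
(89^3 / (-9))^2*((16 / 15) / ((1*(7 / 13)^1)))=103372108519888 / 8505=12154274958.25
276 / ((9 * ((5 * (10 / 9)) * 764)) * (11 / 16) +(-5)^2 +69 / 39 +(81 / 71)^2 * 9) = 36174216 / 3447164635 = 0.01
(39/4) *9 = 351/4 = 87.75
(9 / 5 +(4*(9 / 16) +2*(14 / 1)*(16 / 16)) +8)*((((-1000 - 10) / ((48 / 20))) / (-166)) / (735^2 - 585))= 0.00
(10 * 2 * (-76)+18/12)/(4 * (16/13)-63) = 39481/1510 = 26.15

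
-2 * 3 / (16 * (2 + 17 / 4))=-3 / 50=-0.06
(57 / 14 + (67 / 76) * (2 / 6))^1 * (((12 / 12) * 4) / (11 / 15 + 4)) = 34835 / 9443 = 3.69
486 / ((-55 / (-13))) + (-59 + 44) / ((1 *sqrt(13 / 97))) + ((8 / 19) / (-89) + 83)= 18402713 / 93005 - 15 *sqrt(1261) / 13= 156.89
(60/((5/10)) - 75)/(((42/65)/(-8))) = -3900/7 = -557.14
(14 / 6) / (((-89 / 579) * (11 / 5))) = -6755 / 979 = -6.90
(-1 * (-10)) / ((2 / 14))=70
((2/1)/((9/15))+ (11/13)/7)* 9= 2829/91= 31.09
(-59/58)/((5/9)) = -531/290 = -1.83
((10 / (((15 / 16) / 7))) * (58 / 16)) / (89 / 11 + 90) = 8932 / 3237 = 2.76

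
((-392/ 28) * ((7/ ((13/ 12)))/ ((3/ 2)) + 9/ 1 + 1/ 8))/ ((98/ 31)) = -43307/ 728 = -59.49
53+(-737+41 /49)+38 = -31613 /49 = -645.16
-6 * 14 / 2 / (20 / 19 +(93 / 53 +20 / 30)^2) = -20174238 / 3321895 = -6.07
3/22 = 0.14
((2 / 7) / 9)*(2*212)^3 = 152450048 / 63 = 2419842.03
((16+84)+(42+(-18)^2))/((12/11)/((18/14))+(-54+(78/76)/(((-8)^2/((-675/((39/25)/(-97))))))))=0.75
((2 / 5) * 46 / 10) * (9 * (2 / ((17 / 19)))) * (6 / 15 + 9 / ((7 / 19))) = 13671108 / 14875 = 919.07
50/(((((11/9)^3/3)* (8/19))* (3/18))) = 3116475/2662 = 1170.73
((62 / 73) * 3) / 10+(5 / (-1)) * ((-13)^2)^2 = -52123732 / 365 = -142804.75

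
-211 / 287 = -0.74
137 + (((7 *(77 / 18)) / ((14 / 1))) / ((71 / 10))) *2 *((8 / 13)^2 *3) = 4956229 / 35997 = 137.68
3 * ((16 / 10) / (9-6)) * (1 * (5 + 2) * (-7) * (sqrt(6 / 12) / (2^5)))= -1.73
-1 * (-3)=3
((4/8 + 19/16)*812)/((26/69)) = 378189/104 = 3636.43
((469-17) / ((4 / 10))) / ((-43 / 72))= -81360 / 43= -1892.09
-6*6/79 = -36/79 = -0.46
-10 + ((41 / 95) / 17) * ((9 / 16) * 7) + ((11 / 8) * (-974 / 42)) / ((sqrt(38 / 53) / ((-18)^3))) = -255817 / 25840 + 1301751 * sqrt(2014) / 266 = 219612.19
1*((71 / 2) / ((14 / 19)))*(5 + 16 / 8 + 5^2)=10792 / 7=1541.71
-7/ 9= -0.78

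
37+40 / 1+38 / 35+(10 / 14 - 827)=-3741 / 5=-748.20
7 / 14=1 / 2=0.50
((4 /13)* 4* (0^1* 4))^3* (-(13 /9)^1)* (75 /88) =0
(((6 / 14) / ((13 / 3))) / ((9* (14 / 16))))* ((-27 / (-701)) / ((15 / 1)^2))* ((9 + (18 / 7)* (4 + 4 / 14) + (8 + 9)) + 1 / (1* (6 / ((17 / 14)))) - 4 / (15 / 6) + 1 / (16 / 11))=427009 / 5470078250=0.00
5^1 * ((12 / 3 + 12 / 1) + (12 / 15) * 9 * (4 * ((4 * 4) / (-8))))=-208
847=847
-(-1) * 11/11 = 1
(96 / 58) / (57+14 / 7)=48 / 1711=0.03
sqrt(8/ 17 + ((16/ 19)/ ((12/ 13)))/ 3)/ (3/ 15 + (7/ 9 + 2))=15 * sqrt(181849)/ 21641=0.30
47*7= 329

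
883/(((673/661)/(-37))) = -21595531/673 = -32088.46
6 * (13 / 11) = 78 / 11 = 7.09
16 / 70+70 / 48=1417 / 840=1.69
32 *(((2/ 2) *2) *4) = 256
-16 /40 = -2 /5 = -0.40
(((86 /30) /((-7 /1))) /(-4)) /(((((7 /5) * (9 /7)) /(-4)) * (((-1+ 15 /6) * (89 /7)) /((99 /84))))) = -473 /33642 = -0.01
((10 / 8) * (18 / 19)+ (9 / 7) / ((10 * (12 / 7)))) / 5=957 / 3800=0.25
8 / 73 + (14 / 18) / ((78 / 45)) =0.56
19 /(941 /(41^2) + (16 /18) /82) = 287451 /8633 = 33.30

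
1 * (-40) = -40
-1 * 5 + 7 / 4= -13 / 4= -3.25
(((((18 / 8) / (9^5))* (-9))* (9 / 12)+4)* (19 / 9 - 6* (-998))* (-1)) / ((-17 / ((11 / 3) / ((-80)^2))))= 9222069571 / 11421388800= 0.81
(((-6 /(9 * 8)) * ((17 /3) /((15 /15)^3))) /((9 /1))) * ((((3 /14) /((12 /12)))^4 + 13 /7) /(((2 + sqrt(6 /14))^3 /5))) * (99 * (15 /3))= -19767583 /352800 + 15493511 * sqrt(21) /1646400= -12.91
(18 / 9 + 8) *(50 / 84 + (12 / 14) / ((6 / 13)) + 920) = 193715 / 21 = 9224.52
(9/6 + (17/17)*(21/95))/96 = 109/6080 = 0.02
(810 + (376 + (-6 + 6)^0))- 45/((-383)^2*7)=1218838856/1026823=1187.00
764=764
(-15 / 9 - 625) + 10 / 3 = -1870 / 3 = -623.33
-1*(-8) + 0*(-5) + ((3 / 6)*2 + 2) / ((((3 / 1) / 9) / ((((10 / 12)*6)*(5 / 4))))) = 64.25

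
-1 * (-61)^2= -3721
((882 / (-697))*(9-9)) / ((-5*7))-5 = -5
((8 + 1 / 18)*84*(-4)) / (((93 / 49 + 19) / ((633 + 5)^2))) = -5061083335 / 96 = -52719618.07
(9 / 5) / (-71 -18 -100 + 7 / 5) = -9 / 938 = -0.01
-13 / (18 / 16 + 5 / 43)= -4472 / 427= -10.47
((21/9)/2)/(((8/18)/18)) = 189/4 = 47.25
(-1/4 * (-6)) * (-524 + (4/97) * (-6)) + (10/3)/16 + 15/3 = -1818547/2328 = -781.16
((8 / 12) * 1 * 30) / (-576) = -5 / 144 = -0.03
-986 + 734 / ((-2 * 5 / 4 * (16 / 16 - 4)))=-13322 / 15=-888.13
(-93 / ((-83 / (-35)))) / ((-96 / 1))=1085 / 2656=0.41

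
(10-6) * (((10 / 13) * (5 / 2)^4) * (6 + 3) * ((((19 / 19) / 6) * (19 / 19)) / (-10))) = -18.03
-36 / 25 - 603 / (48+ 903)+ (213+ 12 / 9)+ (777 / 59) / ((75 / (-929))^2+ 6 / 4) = 268708283327866 / 1215869405475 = 221.00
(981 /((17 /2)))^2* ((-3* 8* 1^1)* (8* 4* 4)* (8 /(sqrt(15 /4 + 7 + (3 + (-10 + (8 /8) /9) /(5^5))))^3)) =-1596441415680000000* sqrt(45755) /53169798001333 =-6422546.47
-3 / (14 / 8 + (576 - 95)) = -12 / 1931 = -0.01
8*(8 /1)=64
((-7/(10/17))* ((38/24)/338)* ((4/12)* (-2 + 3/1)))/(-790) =2261/96127200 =0.00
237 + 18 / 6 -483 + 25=-218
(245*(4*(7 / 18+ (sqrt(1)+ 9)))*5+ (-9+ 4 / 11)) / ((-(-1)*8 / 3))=5038795 / 264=19086.34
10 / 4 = 5 / 2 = 2.50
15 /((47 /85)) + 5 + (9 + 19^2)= 18900 /47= 402.13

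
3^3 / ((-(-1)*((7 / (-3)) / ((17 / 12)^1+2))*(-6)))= 369 / 56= 6.59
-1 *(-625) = 625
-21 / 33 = -7 / 11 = -0.64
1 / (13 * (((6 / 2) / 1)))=1 / 39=0.03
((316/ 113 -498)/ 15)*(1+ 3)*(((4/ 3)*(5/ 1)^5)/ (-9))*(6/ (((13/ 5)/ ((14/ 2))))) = 39170600000/ 39663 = 987585.41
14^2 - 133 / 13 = 2415 / 13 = 185.77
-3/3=-1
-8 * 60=-480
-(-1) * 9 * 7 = 63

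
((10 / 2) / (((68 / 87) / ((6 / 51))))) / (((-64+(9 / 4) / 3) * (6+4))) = -87 / 73117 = -0.00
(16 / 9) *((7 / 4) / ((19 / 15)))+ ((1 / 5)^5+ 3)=971932 / 178125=5.46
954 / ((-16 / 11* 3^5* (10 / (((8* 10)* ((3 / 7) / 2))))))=-4.63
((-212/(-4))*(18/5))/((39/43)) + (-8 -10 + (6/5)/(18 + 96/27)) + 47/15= 3698984/18915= 195.56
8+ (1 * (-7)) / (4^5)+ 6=14329 / 1024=13.99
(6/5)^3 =216/125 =1.73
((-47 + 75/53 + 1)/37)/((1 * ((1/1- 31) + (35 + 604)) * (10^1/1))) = -2363/11942490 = -0.00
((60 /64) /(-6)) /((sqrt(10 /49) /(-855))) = 5985 * sqrt(10) /64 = 295.72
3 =3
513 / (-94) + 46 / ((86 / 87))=166035 / 4042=41.08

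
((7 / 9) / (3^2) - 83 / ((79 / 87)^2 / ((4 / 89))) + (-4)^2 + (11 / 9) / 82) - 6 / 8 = 79889578351 / 7378584516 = 10.83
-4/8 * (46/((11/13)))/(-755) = 299/8305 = 0.04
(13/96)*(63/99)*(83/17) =7553/17952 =0.42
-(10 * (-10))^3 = 1000000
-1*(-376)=376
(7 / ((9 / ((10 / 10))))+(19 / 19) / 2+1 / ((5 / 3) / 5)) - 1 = 59 / 18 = 3.28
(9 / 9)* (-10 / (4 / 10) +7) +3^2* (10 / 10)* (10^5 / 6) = 149982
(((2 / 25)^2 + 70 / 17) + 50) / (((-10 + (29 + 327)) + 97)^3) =575068 / 923719511875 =0.00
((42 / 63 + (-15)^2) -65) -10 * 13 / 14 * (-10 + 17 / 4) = 17981 / 84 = 214.06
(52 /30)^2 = 676 /225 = 3.00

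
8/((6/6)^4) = 8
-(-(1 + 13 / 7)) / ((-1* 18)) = -10 / 63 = -0.16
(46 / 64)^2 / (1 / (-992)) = -16399 / 32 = -512.47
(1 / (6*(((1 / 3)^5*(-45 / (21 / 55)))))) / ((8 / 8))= -0.34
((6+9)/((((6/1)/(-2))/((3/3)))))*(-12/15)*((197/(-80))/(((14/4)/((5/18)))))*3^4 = -1773/28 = -63.32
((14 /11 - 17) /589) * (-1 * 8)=1384 /6479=0.21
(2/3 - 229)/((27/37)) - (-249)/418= -312.31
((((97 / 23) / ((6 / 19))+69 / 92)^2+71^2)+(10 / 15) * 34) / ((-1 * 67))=-5983363 / 76176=-78.55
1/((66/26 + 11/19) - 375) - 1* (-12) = 1102013/91855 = 12.00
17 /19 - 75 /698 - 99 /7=-1239851 /92834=-13.36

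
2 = 2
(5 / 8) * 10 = 25 / 4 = 6.25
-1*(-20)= 20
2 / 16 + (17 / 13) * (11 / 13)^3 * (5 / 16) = 170257 / 456976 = 0.37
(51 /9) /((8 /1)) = 17 /24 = 0.71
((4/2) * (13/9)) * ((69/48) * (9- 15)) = -299/12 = -24.92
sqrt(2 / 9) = sqrt(2) / 3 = 0.47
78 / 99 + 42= 1412 / 33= 42.79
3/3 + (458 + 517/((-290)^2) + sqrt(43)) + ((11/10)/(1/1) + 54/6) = sqrt(43) + 39451827/84100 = 475.66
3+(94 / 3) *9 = 285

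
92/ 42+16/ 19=1210/ 399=3.03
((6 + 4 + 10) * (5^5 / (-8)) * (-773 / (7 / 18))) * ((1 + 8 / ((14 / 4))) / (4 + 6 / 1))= 500034375 / 98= 5102391.58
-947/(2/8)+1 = -3787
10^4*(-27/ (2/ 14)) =-1890000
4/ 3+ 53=54.33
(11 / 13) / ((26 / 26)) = 11 / 13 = 0.85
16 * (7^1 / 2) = 56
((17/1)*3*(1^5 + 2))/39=51/13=3.92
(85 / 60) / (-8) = -17 / 96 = -0.18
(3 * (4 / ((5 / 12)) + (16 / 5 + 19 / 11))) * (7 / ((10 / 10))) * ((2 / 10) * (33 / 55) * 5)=50337 / 275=183.04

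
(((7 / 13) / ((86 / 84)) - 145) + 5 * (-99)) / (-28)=178733 / 7826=22.84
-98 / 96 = -49 / 48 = -1.02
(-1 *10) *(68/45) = -136/9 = -15.11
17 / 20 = 0.85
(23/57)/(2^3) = 0.05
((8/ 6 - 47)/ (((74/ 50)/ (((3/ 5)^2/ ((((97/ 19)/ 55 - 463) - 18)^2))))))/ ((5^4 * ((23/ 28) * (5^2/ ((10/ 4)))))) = -0.00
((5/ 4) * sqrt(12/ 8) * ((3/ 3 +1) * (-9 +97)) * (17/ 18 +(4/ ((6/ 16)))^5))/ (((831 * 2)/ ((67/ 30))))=49459571051 * sqrt(6)/ 2423196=49996.25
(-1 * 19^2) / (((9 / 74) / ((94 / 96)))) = -627779 / 216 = -2906.38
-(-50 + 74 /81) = 3976 /81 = 49.09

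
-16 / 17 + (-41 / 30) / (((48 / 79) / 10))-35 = -143047 / 2448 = -58.43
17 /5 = 3.40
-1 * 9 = -9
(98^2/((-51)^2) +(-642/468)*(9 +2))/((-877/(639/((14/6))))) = 3.56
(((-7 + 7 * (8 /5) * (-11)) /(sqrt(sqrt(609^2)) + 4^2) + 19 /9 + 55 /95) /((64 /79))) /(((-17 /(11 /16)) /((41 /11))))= -2099710901 /1313498880 + 2108589 * sqrt(609) /30725120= 0.10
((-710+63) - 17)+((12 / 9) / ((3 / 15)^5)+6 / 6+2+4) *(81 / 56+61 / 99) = 132133987 / 16632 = 7944.56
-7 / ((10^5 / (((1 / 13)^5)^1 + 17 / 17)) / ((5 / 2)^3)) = -1299529 / 1188137600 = -0.00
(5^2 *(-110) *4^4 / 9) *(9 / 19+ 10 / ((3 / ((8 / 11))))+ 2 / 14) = -854144000 / 3591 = -237856.86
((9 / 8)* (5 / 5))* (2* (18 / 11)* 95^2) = 731025 / 22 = 33228.41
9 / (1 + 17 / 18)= 162 / 35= 4.63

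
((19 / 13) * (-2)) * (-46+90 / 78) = 22154 / 169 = 131.09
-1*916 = -916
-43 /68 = -0.63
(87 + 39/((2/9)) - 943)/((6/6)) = -1361/2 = -680.50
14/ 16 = 7/ 8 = 0.88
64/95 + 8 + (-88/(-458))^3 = 8.68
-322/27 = -11.93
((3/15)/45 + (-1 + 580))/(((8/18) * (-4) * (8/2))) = -32569/400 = -81.42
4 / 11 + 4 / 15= 0.63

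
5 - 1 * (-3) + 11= 19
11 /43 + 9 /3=3.26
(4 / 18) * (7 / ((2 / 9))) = 7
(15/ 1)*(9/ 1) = 135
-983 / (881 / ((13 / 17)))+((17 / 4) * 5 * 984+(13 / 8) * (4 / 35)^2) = 383616845877 / 18346825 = 20909.17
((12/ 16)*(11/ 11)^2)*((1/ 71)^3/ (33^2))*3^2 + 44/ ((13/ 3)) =22866218007/ 2251976012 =10.15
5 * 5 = 25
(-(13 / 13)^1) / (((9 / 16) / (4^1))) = -64 / 9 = -7.11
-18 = -18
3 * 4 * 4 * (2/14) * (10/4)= 120/7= 17.14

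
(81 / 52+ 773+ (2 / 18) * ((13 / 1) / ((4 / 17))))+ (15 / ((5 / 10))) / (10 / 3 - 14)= 1456199 / 1872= 777.88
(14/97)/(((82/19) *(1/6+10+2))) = 798/290321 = 0.00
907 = 907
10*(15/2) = 75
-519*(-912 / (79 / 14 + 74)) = 5943.13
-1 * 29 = -29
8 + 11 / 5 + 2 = 61 / 5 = 12.20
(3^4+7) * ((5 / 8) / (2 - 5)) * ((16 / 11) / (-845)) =16 / 507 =0.03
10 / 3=3.33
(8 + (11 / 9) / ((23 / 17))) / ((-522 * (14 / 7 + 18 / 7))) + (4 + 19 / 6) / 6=4117163 / 3457728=1.19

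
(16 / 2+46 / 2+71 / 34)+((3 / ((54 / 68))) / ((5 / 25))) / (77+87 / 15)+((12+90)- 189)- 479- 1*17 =-34818061 / 63342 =-549.68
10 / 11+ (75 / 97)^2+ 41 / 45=11261884 / 4657455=2.42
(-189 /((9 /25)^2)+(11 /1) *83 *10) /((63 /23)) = 529345 /189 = 2800.77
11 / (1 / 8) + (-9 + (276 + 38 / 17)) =6073 / 17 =357.24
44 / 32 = 11 / 8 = 1.38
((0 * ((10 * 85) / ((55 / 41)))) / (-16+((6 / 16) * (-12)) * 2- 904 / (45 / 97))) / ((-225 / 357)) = 0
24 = 24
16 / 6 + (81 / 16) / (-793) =101261 / 38064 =2.66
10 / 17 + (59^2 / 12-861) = -116347 / 204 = -570.33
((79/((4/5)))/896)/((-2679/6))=-395/1600256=-0.00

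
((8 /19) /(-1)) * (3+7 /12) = -86 /57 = -1.51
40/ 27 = 1.48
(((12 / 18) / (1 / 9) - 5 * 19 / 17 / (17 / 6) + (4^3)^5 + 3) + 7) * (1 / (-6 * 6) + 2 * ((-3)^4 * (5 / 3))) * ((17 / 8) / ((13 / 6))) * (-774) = -194526608507926845 / 884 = -220052724556478.33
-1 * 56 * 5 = -280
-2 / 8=-1 / 4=-0.25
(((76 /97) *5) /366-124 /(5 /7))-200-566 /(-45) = -96124732 /266265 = -361.01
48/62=24/31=0.77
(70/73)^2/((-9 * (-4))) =1225/47961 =0.03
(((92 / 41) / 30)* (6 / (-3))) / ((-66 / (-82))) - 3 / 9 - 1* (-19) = 9148 / 495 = 18.48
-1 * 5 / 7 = -5 / 7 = -0.71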